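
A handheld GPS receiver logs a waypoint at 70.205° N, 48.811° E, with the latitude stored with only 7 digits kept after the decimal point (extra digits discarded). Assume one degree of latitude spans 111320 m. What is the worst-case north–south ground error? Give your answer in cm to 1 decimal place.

Truncating at 7 decimal places can drop up to a full unit in the last place, so the latitude may be off by as much as 1e-07°.
So the N–S error is at most 1e-07 × 111320 = 0.011132 m.
That is 0.011132 m = 1.1132 cm.

1.1 cm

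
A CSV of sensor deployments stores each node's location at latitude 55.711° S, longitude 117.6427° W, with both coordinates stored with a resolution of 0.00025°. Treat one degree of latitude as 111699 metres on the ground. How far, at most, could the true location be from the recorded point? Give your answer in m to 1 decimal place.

With a 0.00025° grid the true value lies within half a step, ±0.00025°/2 = ±0.000125°, of the stored one.
N–S: 0.000125° × 111699 m/° = 13.9624 m.
E–W at 55.711°: 0.000125° × 111699 × cos 55.711° = 0.000125 × 111699 × 0.5634 ≈ 7.86595 m.
The two errors are perpendicular, so the maximum displacement is √(13.9624² + 7.86595²) ≈ 16.0256 m.

16.0 m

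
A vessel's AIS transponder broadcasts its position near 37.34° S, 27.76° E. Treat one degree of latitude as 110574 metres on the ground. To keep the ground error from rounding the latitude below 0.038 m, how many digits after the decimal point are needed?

One degree of latitude covers 110574 m.
N decimal places → at most half a unit in the last place, 0.5 × 10⁻ᴺ° = 110574/2 × 10⁻ᴺ m.
Setting 55287 × 10⁻ᴺ ≤ 0.038 gives 10ᴺ ≥ 1.455e+06, i.e. N ≥ 6.16.
At 6 places the error can reach 0.0553 m, but 7 places keeps it to 0.00553 m.

7 decimal places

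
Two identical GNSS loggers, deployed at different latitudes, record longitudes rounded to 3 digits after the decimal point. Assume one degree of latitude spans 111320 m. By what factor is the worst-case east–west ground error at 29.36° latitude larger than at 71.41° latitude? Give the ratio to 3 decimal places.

Rounding to 3 decimal places leaves the longitude within ±0.0005° of the true value.
At 29.36°: 0.0005° × 111320 × cos 29.36° = 0.0005 × 111320 × 0.8716 ≈ 48.511 m.
Error at 71.41° = 0.0005° × 111320 × cos 71.41° ≈ 55.66 × 0.3188 = 17.744 m.
Ratio: 48.511 / 17.744 = cos 29.36° / cos 71.41° ≈ 2.7339.

2.734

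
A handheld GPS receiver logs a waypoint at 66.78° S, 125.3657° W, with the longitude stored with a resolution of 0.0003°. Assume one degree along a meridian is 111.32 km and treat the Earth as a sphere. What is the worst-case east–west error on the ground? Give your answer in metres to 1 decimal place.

6.6 metres

With a 0.0003° grid the true value lies within half a step, ±0.0003°/2 = ±0.00015°, of the stored one.
Parallels shrink by cos φ, so at 66.78° a degree of longitude is 111320 × 0.3943 ≈ 43889.3 m.
Maximum E–W displacement: 0.00015 × 43889.3 = 6.5834 m.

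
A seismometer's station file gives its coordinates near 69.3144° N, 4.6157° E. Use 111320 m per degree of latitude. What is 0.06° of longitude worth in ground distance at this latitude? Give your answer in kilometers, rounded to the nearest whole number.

One degree of longitude here spans 111320 × cos 69.3144° = 111320 × 0.3532 ≈ 39322.6 m; 0.06° of that is 2359.36 m.
That is 2359.36 m = 2.3594 km.

2 kilometers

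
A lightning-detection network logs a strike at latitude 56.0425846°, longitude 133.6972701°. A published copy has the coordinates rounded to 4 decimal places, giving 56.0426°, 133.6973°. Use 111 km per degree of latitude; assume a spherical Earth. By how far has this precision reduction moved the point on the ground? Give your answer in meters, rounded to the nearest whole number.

The latitude changed by -0.0000154° and the longitude by -0.0000299°.
North–south shift: -0.0000154 × 111000 = -1.7094 m.
East–west at this latitude: -0.0000299° × 111000 × cos 56.0426° ≈ -0.0000299 × 62002 = -1.85386 m.
Hypotenuse of the two orthogonal shifts: √(1.7094² + 1.85386²) = 2.52167 m.

3 meters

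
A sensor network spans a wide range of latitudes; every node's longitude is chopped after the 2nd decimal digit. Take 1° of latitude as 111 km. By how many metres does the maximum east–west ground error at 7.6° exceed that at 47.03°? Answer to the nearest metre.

344 metres

Truncating at 2 decimal places can drop up to a full unit in the last place, so the longitude may be off by as much as 0.01°.
Error at 7.6° = 0.01° × 111000 × cos 7.6° ≈ 1110 × 0.9912 = 1100.2 m.
At 47.03°: 0.01° × 111000 × cos 47.03° = 0.01 × 111000 × 0.6816 ≈ 756.59 m.
Difference: 1100.2 − 756.59 = 343.66 m.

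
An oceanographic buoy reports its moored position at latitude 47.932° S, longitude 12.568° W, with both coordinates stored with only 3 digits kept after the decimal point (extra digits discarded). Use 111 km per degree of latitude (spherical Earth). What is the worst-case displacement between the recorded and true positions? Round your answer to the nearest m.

134 m

Truncating at 3 decimal places can drop up to a full unit in the last place, so each coordinate may be off by as much as 0.001°.
North–south component: 0.001° × 111000 = 111 m.
Longitude error → 0.001 × 111000 × cos 47.932° = 0.001 × 111000 × 0.6700 ≈ 74.3713 m.
The two errors are perpendicular, so the maximum displacement is √(111² + 74.3713²) ≈ 133.612 m.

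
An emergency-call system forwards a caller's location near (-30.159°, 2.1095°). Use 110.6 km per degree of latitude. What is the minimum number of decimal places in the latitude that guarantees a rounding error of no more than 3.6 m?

5

One degree of latitude covers 110600 m.
With N decimal places the half-ulp bound is 0.5·10⁻ᴺ°, or 0.5·10⁻ᴺ × 110600 m on the ground.
Setting 55300 × 10⁻ᴺ ≤ 3.6 gives 10ᴺ ≥ 1.536e+04, i.e. N ≥ 4.19.
N = 4 would give 5.53 m (too coarse); N = 5 gives 0.553 m ≤ 3.6 m.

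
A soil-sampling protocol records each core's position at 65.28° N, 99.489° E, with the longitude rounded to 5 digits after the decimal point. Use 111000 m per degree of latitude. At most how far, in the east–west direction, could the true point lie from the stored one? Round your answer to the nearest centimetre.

Rounding to 5 decimal places leaves the longitude within ±5e-06° of the true value.
At latitude 65.28° a degree of longitude spans 111000 m × cos 65.28° = 111000 × 0.4182 ≈ 46418.4 m.
Maximum E–W displacement: 5e-06 × 46418.4 = 0.232092 m.
That is 0.232092 m = 23.209 cm.

23 centimetres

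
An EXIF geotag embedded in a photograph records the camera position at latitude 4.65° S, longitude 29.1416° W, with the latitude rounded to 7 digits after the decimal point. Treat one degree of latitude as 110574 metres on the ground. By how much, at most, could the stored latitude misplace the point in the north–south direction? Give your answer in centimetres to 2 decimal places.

0.55 centimetres

Rounding to 7 decimal places leaves the latitude within ±5e-08° of the true value.
So the N–S error is at most 5e-08 × 110574 = 0.0055287 m.
That is 0.0055287 m = 0.55287 cm.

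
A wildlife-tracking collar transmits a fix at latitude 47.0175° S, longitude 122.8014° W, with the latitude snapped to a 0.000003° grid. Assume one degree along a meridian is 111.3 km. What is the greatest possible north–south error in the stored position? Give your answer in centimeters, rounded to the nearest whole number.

With a 0.000003° grid the true value lies within half a step, ±0.000003°/2 = ±1.5e-06°, of the stored one.
So the N–S error is at most 1.5e-06 × 111300 = 0.16695 m.
That is 0.16695 m = 16.695 cm.

17 centimeters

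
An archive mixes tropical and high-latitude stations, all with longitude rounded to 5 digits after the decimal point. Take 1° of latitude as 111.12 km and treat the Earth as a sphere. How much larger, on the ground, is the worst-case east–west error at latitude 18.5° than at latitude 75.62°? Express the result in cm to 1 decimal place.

38.9 cm

Rounding to 5 decimal places leaves the longitude within ±5e-06° of the true value.
At 18.5°: 5e-06° × 111120 × cos 18.5° = 5e-06 × 111120 × 0.9483 ≈ 0.52689 m.
Error at 75.62° = 5e-06° × 111120 × cos 75.62° ≈ 0.5556 × 0.2484 = 0.13798 m.
Difference: 0.52689 − 0.13798 = 0.3889 m.
That is 0.388904 m = 38.89 cm.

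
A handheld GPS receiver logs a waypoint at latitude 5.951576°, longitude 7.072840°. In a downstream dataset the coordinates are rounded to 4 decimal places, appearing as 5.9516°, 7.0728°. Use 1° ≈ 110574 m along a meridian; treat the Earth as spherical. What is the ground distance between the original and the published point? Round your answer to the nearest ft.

Δlat = 5.951576 − 5.9516 = -0.000024°; Δlon = 7.072840 − 7.0728 = +0.000040°.
North–south shift: -0.000024 × 110574 = -2.65378 m.
East–west at this latitude: 0.000040° × 110574 × cos 5.9516° ≈ 0.000040 × 109978 = 4.39912 m.
Distance: √(2.65378² + 4.39912²) ≈ 5.13759 m.
Converting: 5.13759 m × 3.2808 ft/m ≈ 16.856 ft.

17 ft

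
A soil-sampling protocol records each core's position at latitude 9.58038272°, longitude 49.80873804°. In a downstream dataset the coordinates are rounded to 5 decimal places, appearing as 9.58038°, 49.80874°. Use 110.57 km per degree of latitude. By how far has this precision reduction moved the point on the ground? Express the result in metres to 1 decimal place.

0.4 metres

Δlat = 9.58038272 − 9.58038 = +0.00000272°; Δlon = 49.80873804 − 49.80874 = -0.00000196°.
N–S: 0.00000272° × 110570 m/° = 0.30075 m.
E–W at 9.58038°: -0.00000196° × 110570 × cos 9.58038° = -0.00000196 × 110570 × 0.9861 ≈ -0.213695 m.
Hypotenuse of the two orthogonal shifts: √(0.30075² + 0.213695²) = 0.368939 m.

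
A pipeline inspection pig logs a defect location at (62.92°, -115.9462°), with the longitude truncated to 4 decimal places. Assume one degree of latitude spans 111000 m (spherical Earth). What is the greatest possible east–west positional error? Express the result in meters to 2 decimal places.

Truncating at 4 decimal places can drop up to a full unit in the last place, so the longitude may be off by as much as 0.0001°.
Parallels shrink by cos φ, so at 62.92° a degree of longitude is 111000 × 0.4552 ≈ 50531 m.
Maximum E–W displacement: 0.0001 × 50531 = 5.0531 m.

5.05 meters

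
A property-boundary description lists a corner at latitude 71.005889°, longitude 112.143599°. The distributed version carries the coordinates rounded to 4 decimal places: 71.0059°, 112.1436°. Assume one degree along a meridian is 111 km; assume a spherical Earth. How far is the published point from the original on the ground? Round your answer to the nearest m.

1 m

Δlat = 71.005889 − 71.0059 = -0.000011°; Δlon = 112.143599 − 112.1436 = -0.000001°.
North–south shift: -0.000011 × 111000 = -1.221 m.
East–west at this latitude: -0.000001° × 111000 × cos 71.0059° ≈ -0.000001 × 36127.3 = -0.0361273 m.
Distance: √(1.221² + 0.0361273²) ≈ 1.22153 m.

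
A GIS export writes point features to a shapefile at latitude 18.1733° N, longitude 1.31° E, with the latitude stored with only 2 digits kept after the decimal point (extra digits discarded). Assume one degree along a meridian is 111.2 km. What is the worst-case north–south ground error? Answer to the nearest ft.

3648 ft

Truncating at 2 decimal places can drop up to a full unit in the last place, so the latitude may be off by as much as 0.01°.
North–south distance: 0.01° × 111200 m/° = 1112 m.
Converting: 1112 m × 3.2808 ft/m ≈ 3648.3 ft.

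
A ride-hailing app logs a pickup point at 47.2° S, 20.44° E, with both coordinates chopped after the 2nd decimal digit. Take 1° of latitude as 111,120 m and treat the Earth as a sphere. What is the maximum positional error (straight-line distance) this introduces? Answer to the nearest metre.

1343 metres

Truncating at 2 decimal places can drop up to a full unit in the last place, so each coordinate may be off by as much as 0.01°.
Latitude error → 0.01 × 111120 = 1111.2 m along the meridian.
Longitude error → 0.01 × 111120 × cos 47.2° = 0.01 × 111120 × 0.6794 ≈ 754.995 m.
Combining orthogonally: (1111.2² + 754.995²)^½ ≈ 1343.42 m.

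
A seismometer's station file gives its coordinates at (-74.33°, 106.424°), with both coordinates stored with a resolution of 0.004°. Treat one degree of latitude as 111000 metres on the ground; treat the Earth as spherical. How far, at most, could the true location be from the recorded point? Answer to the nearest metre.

With a 0.004° grid the true value lies within half a step, ±0.004°/2 = ±0.002°, of the stored one.
N–S: 0.002° × 111000 m/° = 222 m.
Longitude error → 0.002 × 111000 × cos 74.33° = 0.002 × 111000 × 0.2701 ≈ 59.9614 m.
Worst case both components are at the extreme and orthogonal: √(222² + 59.9614²) ≈ 229.955 m.

230 metres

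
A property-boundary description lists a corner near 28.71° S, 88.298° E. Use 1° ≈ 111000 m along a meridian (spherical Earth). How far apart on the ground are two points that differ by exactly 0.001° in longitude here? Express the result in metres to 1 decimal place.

One degree of longitude here spans 111000 × cos 28.71° = 111000 × 0.8771 ≈ 97353.9 m; 0.001° of that is 97.3539 m.

97.4 metres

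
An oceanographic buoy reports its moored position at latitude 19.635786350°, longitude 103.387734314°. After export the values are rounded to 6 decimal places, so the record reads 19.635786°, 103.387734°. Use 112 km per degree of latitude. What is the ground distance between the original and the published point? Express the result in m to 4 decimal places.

0.0513 m

Δlat = 19.635786350 − 19.635786 = +0.000000350°; Δlon = 103.387734314 − 103.387734 = +0.000000314°.
North–south shift: 0.000000350 × 112000 = 0.0392 m.
E–W at 19.6358°: 0.000000314° × 112000 × cos 19.6358° = 0.000000314 × 112000 × 0.9418 ≈ 0.0331229 m.
Hypotenuse of the two orthogonal shifts: √(0.0392² + 0.0331229²) = 0.0513202 m.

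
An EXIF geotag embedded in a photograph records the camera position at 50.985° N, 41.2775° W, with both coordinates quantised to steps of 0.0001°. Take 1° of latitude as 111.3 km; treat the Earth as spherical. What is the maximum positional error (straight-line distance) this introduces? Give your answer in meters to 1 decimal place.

With a 0.0001° grid the true value lies within half a step, ±0.0001°/2 = ±5e-05°, of the stored one.
Latitude error → 5e-05 × 111300 = 5.565 m along the meridian.
E–W at 50.985°: 5e-05° × 111300 × cos 50.985° = 5e-05 × 111300 × 0.6295 ≈ 3.5033 m.
The two errors are perpendicular, so the maximum displacement is √(5.565² + 3.5033²) ≈ 6.57589 m.

6.6 meters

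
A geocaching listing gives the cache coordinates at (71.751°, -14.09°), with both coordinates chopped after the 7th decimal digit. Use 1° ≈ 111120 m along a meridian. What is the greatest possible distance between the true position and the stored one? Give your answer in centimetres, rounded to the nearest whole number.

Truncating at 7 decimal places can drop up to a full unit in the last place, so each coordinate may be off by as much as 1e-07°.
N–S: 1e-07° × 111120 m/° = 0.011112 m.
East–west component at 71.751°: 1e-07° × 111120 × cos 71.751° ≈ 1e-07 × 34796.9 ≈ 0.00347969 m.
Worst case both components are at the extreme and orthogonal: √(0.011112² + 0.00347969²) ≈ 0.0116441 m.
That is 0.0116441 m = 1.1644 cm.

1 centimetres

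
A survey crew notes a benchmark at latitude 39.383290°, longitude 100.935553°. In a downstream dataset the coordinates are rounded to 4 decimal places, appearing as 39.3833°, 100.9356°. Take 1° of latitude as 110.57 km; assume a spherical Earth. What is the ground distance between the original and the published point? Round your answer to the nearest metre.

4 metres

Δlat = 39.383290 − 39.3833 = -0.000010°; Δlon = 100.935553 − 100.9356 = -0.000047°.
North–south shift: -0.000010 × 110570 = -1.1057 m.
E–W at 39.3833°: -0.000047° × 110570 × cos 39.3833° = -0.000047 × 110570 × 0.7729 ≈ -4.0167 m.
Combined displacement = (1.1057² + 4.0167²)^½ ≈ 4.1661 m.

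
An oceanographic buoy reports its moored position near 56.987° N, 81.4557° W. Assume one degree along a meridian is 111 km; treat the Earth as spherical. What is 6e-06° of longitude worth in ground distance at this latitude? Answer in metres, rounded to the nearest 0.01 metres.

At 56.987° a degree of longitude is 111000 × cos 56.987° ≈ 60476.1 m, so 6e-06° corresponds to 0.362856 m.

0.36 metres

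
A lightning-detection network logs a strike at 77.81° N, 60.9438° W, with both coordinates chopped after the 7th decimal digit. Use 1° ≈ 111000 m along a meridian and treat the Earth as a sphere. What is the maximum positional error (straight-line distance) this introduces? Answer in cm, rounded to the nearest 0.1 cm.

Truncating at 7 decimal places can drop up to a full unit in the last place, so each coordinate may be off by as much as 1e-07°.
N–S: 1e-07° × 111000 m/° = 0.0111 m.
East–west component at 77.81°: 1e-07° × 111000 × cos 77.81° ≈ 1e-07 × 23438.1 ≈ 0.00234381 m.
The two errors are perpendicular, so the maximum displacement is √(0.0111² + 0.00234381²) ≈ 0.0113448 m.
That is 0.0113448 m = 1.1345 cm.

1.1 cm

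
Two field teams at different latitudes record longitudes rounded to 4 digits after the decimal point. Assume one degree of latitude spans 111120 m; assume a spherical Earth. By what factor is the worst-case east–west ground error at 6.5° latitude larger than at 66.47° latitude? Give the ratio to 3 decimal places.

2.489

Rounding to 4 decimal places leaves the longitude within ±5e-05° of the true value.
Error at 6.5° = 5e-05° × 111120 × cos 6.5° ≈ 5.556 × 0.9936 = 5.5203 m.
At 66.47°: 5e-05° × 111120 × cos 66.47° = 5e-05 × 111120 × 0.3992 ≈ 2.2181 m.
Ratio: 5.5203 / 2.2181 = cos 6.5° / cos 66.47° ≈ 2.4887.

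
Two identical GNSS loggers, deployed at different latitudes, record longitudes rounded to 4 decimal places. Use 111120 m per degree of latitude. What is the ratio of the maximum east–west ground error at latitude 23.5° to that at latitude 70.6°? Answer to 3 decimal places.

2.761

Rounding to 4 decimal places leaves the longitude within ±5e-05° of the true value.
At 23.5°: 5e-05° × 111120 × cos 23.5° = 5e-05 × 111120 × 0.9171 ≈ 5.0952 m.
Error at 70.6° = 5e-05° × 111120 × cos 70.6° ≈ 5.556 × 0.3322 = 1.8455 m.
The ratio reduces to cos 23.5° / cos 70.6° = 0.9171/0.3322 ≈ 2.7609.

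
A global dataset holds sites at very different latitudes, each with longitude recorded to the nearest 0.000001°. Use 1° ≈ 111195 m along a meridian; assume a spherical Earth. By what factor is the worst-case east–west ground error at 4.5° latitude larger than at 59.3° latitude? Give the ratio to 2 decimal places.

1.95

Rounding to 6 decimal places leaves the longitude within ±5e-07° of the true value.
At 4.5°: 5e-07° × 111195 × cos 4.5° = 5e-07 × 111195 × 0.9969 ≈ 0.055426 m.
Error at 59.3° = 5e-07° × 111195 × cos 59.3° ≈ 0.055597 × 0.5105 = 0.028385 m.
Ratio: 0.055426 / 0.028385 = cos 4.5° / cos 59.3° ≈ 1.9527.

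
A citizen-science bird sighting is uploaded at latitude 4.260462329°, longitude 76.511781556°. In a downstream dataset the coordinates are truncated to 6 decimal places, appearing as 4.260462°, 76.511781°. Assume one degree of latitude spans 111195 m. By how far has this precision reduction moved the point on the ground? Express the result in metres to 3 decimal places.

Δlat = 4.260462329 − 4.260462 = +0.000000329°; Δlon = 76.511781556 − 76.511781 = +0.000000556°.
North–south shift: 0.000000329 × 111195 = 0.0365832 m.
East–west at this latitude: 0.000000556° × 111195 × cos 4.26046° ≈ 0.000000556 × 110888 = 0.0616536 m.
Combined displacement = (0.0365832² + 0.0616536²)^½ ≈ 0.0716902 m.

0.072 metres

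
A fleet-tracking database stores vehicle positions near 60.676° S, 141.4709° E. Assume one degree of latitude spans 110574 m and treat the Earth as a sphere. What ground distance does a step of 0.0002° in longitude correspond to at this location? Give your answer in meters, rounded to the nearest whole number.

11 meters

At 60.676° a degree of longitude is 110574 × cos 60.676° ≈ 54153.4 m, so 0.0002° corresponds to 10.8307 m.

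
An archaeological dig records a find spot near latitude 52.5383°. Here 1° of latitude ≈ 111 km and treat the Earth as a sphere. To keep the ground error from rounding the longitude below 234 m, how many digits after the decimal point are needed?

3 decimal places

At 52.5383° one degree of longitude covers 111000 × cos 52.5383° ≈ 111000 × 0.6082 ≈ 67513.6 m.
With N decimal places the half-ulp bound is 0.5·10⁻ᴺ°, or 0.5·10⁻ᴺ × 67513.6 m on the ground.
Need 0.5 × 67513.6 × 10⁻ᴺ ≤ 234 → 10⁻ᴺ ≤ 6.932e-03, so N ≥ 2.16.
So 3 decimal places suffice (33.8 m); 2 would allow up to 338 m.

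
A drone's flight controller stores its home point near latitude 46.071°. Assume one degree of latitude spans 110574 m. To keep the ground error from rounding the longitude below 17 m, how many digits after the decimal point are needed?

At 46.071° one degree of longitude covers 110574 × cos 46.071° ≈ 110574 × 0.6938 ≈ 76712.5 m.
Rounding to N decimal places gives at most 0.5 × 10⁻ᴺ degrees of error, i.e. 0.5 × 10⁻ᴺ × 76712.5 m.
Need 0.5 × 76712.5 × 10⁻ᴺ ≤ 17 → 10⁻ᴺ ≤ 4.432e-04, so N ≥ 3.35.
So 4 decimal places suffice (3.84 m); 3 would allow up to 38.4 m.

4 decimal places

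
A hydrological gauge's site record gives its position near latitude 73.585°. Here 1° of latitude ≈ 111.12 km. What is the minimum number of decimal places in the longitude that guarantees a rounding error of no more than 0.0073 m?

At 73.585° one degree of longitude covers 111120 × cos 73.585° ≈ 111120 × 0.2826 ≈ 31401.7 m.
With N decimal places the half-ulp bound is 0.5·10⁻ᴺ°, or 0.5·10⁻ᴺ × 31401.7 m on the ground.
Need 0.5 × 31401.7 × 10⁻ᴺ ≤ 0.0073 → 10⁻ᴺ ≤ 4.649e-07, so N ≥ 6.33.
At 6 places the error can reach 0.0157 m, but 7 places keeps it to 0.00157 m.

7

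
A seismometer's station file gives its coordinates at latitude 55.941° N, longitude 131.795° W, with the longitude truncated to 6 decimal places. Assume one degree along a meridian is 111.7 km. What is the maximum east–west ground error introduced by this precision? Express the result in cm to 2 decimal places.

Truncating at 6 decimal places can drop up to a full unit in the last place, so the longitude may be off by as much as 1e-06°.
Parallels shrink by cos φ, so at 55.941° a degree of longitude is 111700 × 0.5600 ≈ 62557.2 m.
Maximum E–W displacement: 1e-06 × 62557.2 = 0.0625572 m.
That is 0.0625572 m = 6.2557 cm.

6.26 cm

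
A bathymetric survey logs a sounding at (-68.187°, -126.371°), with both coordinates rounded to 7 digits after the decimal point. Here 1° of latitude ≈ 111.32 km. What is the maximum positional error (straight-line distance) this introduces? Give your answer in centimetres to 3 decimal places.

Rounding to 7 decimal places leaves each coordinate within ±5e-08° of the true value.
Latitude error → 5e-08 × 111320 = 0.005566 m along the meridian.
E–W at 68.187°: 5e-08° × 111320 × cos 68.187° = 5e-08 × 111320 × 0.3716 ≈ 0.00206821 m.
Worst case both components are at the extreme and orthogonal: √(0.005566² + 0.00206821²) ≈ 0.00593783 m.
That is 0.00593783 m = 0.59378 cm.

0.594 centimetres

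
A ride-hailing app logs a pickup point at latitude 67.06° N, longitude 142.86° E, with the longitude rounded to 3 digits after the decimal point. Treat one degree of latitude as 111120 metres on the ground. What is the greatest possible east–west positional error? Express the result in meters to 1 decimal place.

Rounding to 3 decimal places leaves the longitude within ±0.0005° of the true value.
Parallels shrink by cos φ, so at 67.06° a degree of longitude is 111120 × 0.3898 ≈ 43310.9 m.
East–west error: 0.0005° × 43310.9 m/° ≈ 21.6555 m.

21.7 meters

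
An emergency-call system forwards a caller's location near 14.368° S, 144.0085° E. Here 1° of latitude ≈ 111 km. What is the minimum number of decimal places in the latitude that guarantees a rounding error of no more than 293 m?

One degree of latitude covers 111000 m.
Rounding to N decimal places gives at most 0.5 × 10⁻ᴺ degrees of error, i.e. 0.5 × 10⁻ᴺ × 111000 m.
Need 0.5 × 111000 × 10⁻ᴺ ≤ 293 → 10⁻ᴺ ≤ 5.279e-03, so N ≥ 2.28.
N = 2 would give 555 m (too coarse); N = 3 gives 55.5 m ≤ 293 m.

3 decimal places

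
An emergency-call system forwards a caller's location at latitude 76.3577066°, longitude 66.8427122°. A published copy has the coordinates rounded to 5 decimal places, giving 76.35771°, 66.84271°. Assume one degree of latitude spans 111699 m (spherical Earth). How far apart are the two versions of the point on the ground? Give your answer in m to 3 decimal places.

0.384 m

Δlat = 76.3577066 − 76.35771 = -0.0000034°; Δlon = 66.8427122 − 66.84271 = +0.0000022°.
North–south shift: -0.0000034 × 111699 = -0.379777 m.
E–W at 76.3577°: 0.0000022° × 111699 × cos 76.3577° = 0.0000022 × 111699 × 0.2359 ≈ 0.0579596 m.
Combined displacement = (0.379777² + 0.0579596²)^½ ≈ 0.384174 m.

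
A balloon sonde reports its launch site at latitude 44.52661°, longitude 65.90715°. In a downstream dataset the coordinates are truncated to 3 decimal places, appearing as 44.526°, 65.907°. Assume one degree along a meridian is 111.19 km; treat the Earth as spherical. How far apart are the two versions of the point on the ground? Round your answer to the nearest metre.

69 metres

Δlat = 44.52661 − 44.526 = +0.00061°; Δlon = 65.90715 − 65.907 = +0.00015°.
North–south shift: 0.00061 × 111190 = 67.8259 m.
E–W at 44.526°: 0.00015° × 111190 × cos 44.526° = 0.00015 × 111190 × 0.7129 ≈ 11.8906 m.
Distance: √(67.8259² + 11.8906²) ≈ 68.8603 m.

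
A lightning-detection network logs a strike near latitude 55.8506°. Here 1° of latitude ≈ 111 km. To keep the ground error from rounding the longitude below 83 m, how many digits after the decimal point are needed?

3 decimal places

At 55.8506° one degree of longitude covers 111000 × cos 55.8506° ≈ 111000 × 0.5614 ≈ 62310.2 m.
N decimal places → at most half a unit in the last place, 0.5 × 10⁻ᴺ° = 62310.2/2 × 10⁻ᴺ m.
Need 0.5 × 62310.2 × 10⁻ᴺ ≤ 83 → 10⁻ᴺ ≤ 2.664e-03, so N ≥ 2.57.
So 3 decimal places suffice (31.2 m); 2 would allow up to 312 m.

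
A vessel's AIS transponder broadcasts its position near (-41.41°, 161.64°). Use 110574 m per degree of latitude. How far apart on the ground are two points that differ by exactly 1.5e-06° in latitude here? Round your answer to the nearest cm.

17 cm

Along a meridian 1.5e-06° is 1.5e-06 × 110574 = 0.165861 m.
That is 0.165861 m = 16.586 cm.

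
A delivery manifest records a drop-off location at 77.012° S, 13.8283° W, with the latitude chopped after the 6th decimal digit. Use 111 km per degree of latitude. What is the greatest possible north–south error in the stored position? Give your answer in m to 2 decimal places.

0.11 m

Truncating at 6 decimal places can drop up to a full unit in the last place, so the latitude may be off by as much as 1e-06°.
Along the meridian that is 1e-06° × 111000 m/° = 0.111 m.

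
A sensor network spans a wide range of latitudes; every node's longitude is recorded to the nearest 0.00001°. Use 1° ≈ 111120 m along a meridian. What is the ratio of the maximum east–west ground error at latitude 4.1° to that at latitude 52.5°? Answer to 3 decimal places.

Rounding to 5 decimal places leaves the longitude within ±5e-06° of the true value.
At 4.1°: 5e-06° × 111120 × cos 4.1° = 5e-06 × 111120 × 0.9974 ≈ 0.55418 m.
Error at 52.5° = 5e-06° × 111120 × cos 52.5° ≈ 0.5556 × 0.6088 = 0.33823 m.
Ratio: 0.55418 / 0.33823 = cos 4.1° / cos 52.5° ≈ 1.6385.

1.638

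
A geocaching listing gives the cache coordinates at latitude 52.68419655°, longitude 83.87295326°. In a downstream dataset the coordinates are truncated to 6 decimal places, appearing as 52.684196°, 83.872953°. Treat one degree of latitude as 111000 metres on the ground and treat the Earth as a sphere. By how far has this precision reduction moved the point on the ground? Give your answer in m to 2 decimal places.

0.06 m

Δlat = 52.68419655 − 52.684196 = +0.00000055°; Δlon = 83.87295326 − 83.872953 = +0.00000026°.
North–south shift: 0.00000055 × 111000 = 0.06105 m.
E–W at 52.6842°: 0.00000026° × 111000 × cos 52.6842° = 0.00000026 × 111000 × 0.6062 ≈ 0.0174952 m.
Distance: √(0.06105² + 0.0174952²) ≈ 0.0635073 m.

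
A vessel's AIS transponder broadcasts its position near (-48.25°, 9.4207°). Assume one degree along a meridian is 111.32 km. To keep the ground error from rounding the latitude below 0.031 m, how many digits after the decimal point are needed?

One degree of latitude covers 111320 m.
N decimal places → at most half a unit in the last place, 0.5 × 10⁻ᴺ° = 111320/2 × 10⁻ᴺ m.
Need 0.5 × 111320 × 10⁻ᴺ ≤ 0.031 → 10⁻ᴺ ≤ 5.570e-07, so N ≥ 6.25.
N = 6 would give 0.0557 m (too coarse); N = 7 gives 0.00557 m ≤ 0.031 m.

7 decimal places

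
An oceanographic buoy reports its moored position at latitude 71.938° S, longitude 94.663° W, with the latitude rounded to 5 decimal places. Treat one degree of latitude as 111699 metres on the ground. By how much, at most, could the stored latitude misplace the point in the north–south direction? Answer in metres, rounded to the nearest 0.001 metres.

0.558 metres

Rounding to 5 decimal places leaves the latitude within ±5e-06° of the true value.
So the N–S error is at most 5e-06 × 111699 = 0.558495 m.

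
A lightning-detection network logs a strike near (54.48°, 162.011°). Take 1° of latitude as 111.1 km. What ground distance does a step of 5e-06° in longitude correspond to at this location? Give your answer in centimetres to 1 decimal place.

32.3 centimetres

One degree of longitude here spans 111100 × cos 54.48° = 111100 × 0.5810 ≈ 64547.7 m; 5e-06° of that is 0.322738 m.
That is 0.322738 m = 32.274 cm.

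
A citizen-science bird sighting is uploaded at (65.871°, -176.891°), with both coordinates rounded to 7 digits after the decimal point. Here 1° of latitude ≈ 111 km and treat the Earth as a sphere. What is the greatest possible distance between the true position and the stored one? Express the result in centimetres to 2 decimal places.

Rounding to 7 decimal places leaves each coordinate within ±5e-08° of the true value.
N–S: 5e-08° × 111000 m/° = 0.00555 m.
Longitude error → 5e-08 × 111000 × cos 65.871° = 5e-08 × 111000 × 0.4088 ≈ 0.0022688 m.
Worst case both components are at the extreme and orthogonal: √(0.00555² + 0.0022688²) ≈ 0.00599583 m.
That is 0.00599583 m = 0.59958 cm.

0.60 centimetres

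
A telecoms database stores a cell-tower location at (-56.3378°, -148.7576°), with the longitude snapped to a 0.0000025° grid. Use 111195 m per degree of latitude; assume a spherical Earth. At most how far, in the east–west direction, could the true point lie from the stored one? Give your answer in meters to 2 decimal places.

0.08 meters

With a 0.0000025° grid the true value lies within half a step, ±0.0000025°/2 = ±1.25e-06°, of the stored one.
At latitude 56.3378° a degree of longitude spans 111195 m × cos 56.3378° = 111195 × 0.5543 ≈ 61634.9 m.
So at most 1.25e-06° × 61634.9 ≈ 0.0770436 m east–west.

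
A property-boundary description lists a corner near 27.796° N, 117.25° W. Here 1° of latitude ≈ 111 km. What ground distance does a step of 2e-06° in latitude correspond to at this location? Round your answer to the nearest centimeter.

2e-06° × 111000 m/° = 0.222 m.
That is 0.222 m = 22.2 cm.

22 centimeters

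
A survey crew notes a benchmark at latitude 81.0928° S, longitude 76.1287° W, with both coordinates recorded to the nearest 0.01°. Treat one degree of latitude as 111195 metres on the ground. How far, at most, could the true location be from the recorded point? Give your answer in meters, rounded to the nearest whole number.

563 meters

Rounding to 2 decimal places leaves each coordinate within ±0.005° of the true value.
N–S: 0.005° × 111195 m/° = 555.975 m.
East–west component at 81.0928°: 0.005° × 111195 × cos 81.0928° ≈ 0.005 × 17216.8 ≈ 86.0841 m.
Combining orthogonally: (555.975² + 86.0841²)^½ ≈ 562.6 m.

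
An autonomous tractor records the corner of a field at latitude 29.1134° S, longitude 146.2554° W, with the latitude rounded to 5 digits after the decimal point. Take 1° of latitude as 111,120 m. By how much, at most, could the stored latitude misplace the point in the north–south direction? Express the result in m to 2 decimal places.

Rounding to 5 decimal places leaves the latitude within ±5e-06° of the true value.
North–south distance: 5e-06° × 111120 m/° = 0.5556 m.

0.56 m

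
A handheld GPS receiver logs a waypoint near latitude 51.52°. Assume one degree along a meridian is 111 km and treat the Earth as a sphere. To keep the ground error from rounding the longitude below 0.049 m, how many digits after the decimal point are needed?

6

At 51.52° one degree of longitude covers 111000 × cos 51.52° ≈ 111000 × 0.6222 ≈ 69068.8 m.
N decimal places → at most half a unit in the last place, 0.5 × 10⁻ᴺ° = 69068.8/2 × 10⁻ᴺ m.
Need 0.5 × 69068.8 × 10⁻ᴺ ≤ 0.049 → 10⁻ᴺ ≤ 1.419e-06, so N ≥ 5.85.
At 5 places the error can reach 0.345 m, but 6 places keeps it to 0.0345 m.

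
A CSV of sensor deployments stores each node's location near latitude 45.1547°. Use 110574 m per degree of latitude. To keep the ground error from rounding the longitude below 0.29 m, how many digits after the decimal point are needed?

6 decimal places

At 45.1547° one degree of longitude covers 110574 × cos 45.1547° ≈ 110574 × 0.7052 ≈ 77976.2 m.
Rounding to N decimal places gives at most 0.5 × 10⁻ᴺ degrees of error, i.e. 0.5 × 10⁻ᴺ × 77976.2 m.
Need 0.5 × 77976.2 × 10⁻ᴺ ≤ 0.29 → 10⁻ᴺ ≤ 7.438e-06, so N ≥ 5.13.
N = 5 would give 0.39 m (too coarse); N = 6 gives 0.039 m ≤ 0.29 m.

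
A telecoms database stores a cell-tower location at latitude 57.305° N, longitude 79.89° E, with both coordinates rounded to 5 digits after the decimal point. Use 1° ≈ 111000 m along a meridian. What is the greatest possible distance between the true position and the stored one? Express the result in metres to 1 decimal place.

Rounding to 5 decimal places leaves each coordinate within ±5e-06° of the true value.
North–south component: 5e-06° × 111000 = 0.555 m.
East–west component at 57.305°: 5e-06° × 111000 × cos 57.305° ≈ 5e-06 × 59958.5 ≈ 0.299793 m.
Worst case both components are at the extreme and orthogonal: √(0.555² + 0.299793²) ≈ 0.630794 m.

0.6 metres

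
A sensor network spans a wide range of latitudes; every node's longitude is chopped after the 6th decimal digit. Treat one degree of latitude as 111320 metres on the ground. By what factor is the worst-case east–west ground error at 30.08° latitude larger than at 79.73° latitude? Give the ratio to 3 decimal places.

4.854

Truncating at 6 decimal places can drop up to a full unit in the last place, so the longitude may be off by as much as 1e-06°.
Error at 30.08° = 1e-06° × 111320 × cos 30.08° ≈ 0.11132 × 0.8653 = 0.096328 m.
At 79.73°: 1e-06° × 111320 × cos 79.73° = 1e-06 × 111320 × 0.1783 ≈ 0.019847 m.
Ratio: 0.096328 / 0.019847 = cos 30.08° / cos 79.73° ≈ 4.8536.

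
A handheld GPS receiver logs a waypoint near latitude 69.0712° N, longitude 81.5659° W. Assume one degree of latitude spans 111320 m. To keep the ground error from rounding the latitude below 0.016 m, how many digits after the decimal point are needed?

One degree of latitude covers 111320 m.
With N decimal places the half-ulp bound is 0.5·10⁻ᴺ°, or 0.5·10⁻ᴺ × 111320 m on the ground.
Setting 55660 × 10⁻ᴺ ≤ 0.016 gives 10ᴺ ≥ 3.479e+06, i.e. N ≥ 6.54.
N = 6 would give 0.0557 m (too coarse); N = 7 gives 0.00557 m ≤ 0.016 m.

7 decimal places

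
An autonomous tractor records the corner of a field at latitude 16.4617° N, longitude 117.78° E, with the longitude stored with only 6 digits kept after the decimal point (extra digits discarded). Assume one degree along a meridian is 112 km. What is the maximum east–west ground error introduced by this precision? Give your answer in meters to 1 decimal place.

0.1 meters

Truncating at 6 decimal places can drop up to a full unit in the last place, so the longitude may be off by as much as 1e-06°.
One degree of longitude at 16.4617° is 112000 × cos 16.4617° ≈ 112000 × 0.9590 = 107409 m.
East–west error: 1e-06° × 107409 m/° ≈ 0.107409 m.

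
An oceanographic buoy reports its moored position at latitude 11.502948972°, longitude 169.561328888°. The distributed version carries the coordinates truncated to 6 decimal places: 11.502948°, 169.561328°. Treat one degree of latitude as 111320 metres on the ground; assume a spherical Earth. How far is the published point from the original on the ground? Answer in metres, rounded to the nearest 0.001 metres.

The latitude changed by +0.000000972° and the longitude by +0.000000888°.
North–south shift: 0.000000972 × 111320 = 0.108203 m.
E–W at 11.5029°: 0.000000888° × 111320 × cos 11.5029° = 0.000000888 × 111320 × 0.9799 ≈ 0.0968667 m.
Combined displacement = (0.108203² + 0.0968667²)^½ ≈ 0.145228 m.

0.145 metres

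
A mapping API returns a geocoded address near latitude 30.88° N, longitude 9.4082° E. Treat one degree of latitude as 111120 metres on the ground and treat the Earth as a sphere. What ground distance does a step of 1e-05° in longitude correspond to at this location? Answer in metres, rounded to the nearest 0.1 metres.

1e-05° of longitude at 30.88° is 1e-05 × 111120 × cos 30.88° ≈ 1e-05 × 95368.1 = 0.953681 m.

1.0 metres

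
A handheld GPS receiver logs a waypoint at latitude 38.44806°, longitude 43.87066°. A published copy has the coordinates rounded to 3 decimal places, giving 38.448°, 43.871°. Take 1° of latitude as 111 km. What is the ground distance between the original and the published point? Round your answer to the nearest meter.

30 meters

The latitude changed by +0.00006° and the longitude by -0.00034°.
N–S: 0.00006° × 111000 m/° = 6.66 m.
E–W at 38.448°: -0.00034° × 111000 × cos 38.448° = -0.00034 × 111000 × 0.7832 ≈ -29.5569 m.
Distance: √(6.66² + 29.5569²) ≈ 30.298 m.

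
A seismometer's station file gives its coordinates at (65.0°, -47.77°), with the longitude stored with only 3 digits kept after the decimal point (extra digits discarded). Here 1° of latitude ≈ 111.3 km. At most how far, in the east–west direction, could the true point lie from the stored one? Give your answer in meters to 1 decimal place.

Truncating at 3 decimal places can drop up to a full unit in the last place, so the longitude may be off by as much as 0.001°.
At latitude 65° a degree of longitude spans 111300 m × cos 65° = 111300 × 0.4226 ≈ 47037.4 m.
Maximum E–W displacement: 0.001 × 47037.4 = 47.0374 m.

47.0 meters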